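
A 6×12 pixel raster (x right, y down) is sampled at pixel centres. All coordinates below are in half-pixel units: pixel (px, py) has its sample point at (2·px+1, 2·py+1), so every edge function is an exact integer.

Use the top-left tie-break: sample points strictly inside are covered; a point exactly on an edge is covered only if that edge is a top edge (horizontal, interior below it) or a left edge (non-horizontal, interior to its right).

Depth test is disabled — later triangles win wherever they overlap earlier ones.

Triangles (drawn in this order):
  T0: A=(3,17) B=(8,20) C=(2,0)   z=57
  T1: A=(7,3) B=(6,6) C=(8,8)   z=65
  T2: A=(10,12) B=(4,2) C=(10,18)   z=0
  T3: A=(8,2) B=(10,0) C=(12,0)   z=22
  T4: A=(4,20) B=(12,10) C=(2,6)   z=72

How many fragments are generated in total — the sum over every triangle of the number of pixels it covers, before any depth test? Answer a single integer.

T0:
  2·area = 82  (B↔C swapped to make it positive)
  edge (3, 17)→(2, 0): d=(-1,-17) top-left  bias=+0
  edge (2, 0)→(8, 20): d=(6,20) right/bottom  bias=-1
  edge (8, 20)→(3, 17): d=(-5,-3) top-left  bias=+0
    (1,2)@(3, 5): e=[12,10,60] → X
    (2,2)@(5, 5): e=[46,-30,66] → .
    (1,3)@(3, 7): e=[10,22,50] → X
    (2,3)@(5, 7): e=[44,-18,56] → .
    (1,4)@(3, 9): e=[8,34,40] → X
    (2,4)@(5, 9): e=[42,-6,46] → .
    (1,5)@(3, 11): e=[6,46,30] → X
    (2,5)@(5, 11): e=[40,6,36] → X
    (3,5)@(7, 11): e=[74,-34,42] → .
    (1,6)@(3, 13): e=[4,58,20] → X
    (3,6)@(7, 13): e=[72,-22,32] → .
    (1,7)@(3, 15): e=[2,70,10] → X
    (1,8)@(3, 17): e=[0,82,0] → X  [on edge]
  covered (13 px):
    . . . . . .
    . . . . . .
    . X . . . .
    . X . . . .
    . X . . . .
    . X X . . .
    . X X . . .
    . X X . . .
    . X X X . .
    . . . X . .
    . . . . . .
    . . . . . .
T1:
  2·area = 8  (B↔C swapped to make it positive)
  edge (7, 3)→(8, 8): d=(1,5) right/bottom  bias=-1
  edge (8, 8)→(6, 6): d=(-2,-2) top-left  bias=+0
  edge (6, 6)→(7, 3): d=(1,-3) top-left  bias=+0
    (0,0)@(1, 1): e=[28,0,-20] → .  [on edge]
    (1,1)@(3, 3): e=[20,0,-12] → .  [on edge]
    (3,1)@(7, 3): e=[0,8,0] → .  [on edge]
    (2,2)@(5, 5): e=[12,0,-4] → .  [on edge]
    (3,2)@(7, 5): e=[2,4,2] → X
    (4,2)@(9, 5): e=[-8,8,8] → .
    (3,3)@(7, 7): e=[4,0,4] → X  [on edge]
    (4,3)@(9, 7): e=[-6,4,10] → .
    (2,4)@(5, 9): e=[16,-8,0] → .  [on edge]
    (3,4)@(7, 9): e=[6,-4,6] → .
    (4,4)@(9, 9): e=[-4,0,12] → .  [on edge]
    (5,5)@(11, 11): e=[-12,0,20] → .  [on edge]
    (4,6)@(9, 13): e=[0,-8,16] → .  [on edge]
    (1,7)@(3, 15): e=[32,-24,0] → .  [on edge]
    (0,10)@(1, 21): e=[48,-40,0] → .  [on edge]
    (5,11)@(11, 23): e=[0,-24,32] → .  [on edge]
  covered (2 px):
    . . . . . .
    . . . . . .
    . . . X . .
    . . . X . .
    . . . . . .
    . . . . . .
    . . . . . .
    . . . . . .
    . . . . . .
    . . . . . .
    . . . . . .
    . . . . . .
T2:
  2·area = 36  (B↔C swapped to make it positive)
  edge (10, 12)→(10, 18): d=(0,6) right/bottom  bias=-1
  edge (10, 18)→(4, 2): d=(-6,-16) top-left  bias=+0
  edge (4, 2)→(10, 12): d=(6,10) right/bottom  bias=-1
    (3,3)@(7, 7): e=[18,18,0] → .  [on edge]
    (3,4)@(7, 9): e=[18,6,12] → X
    (4,4)@(9, 9): e=[6,38,-8] → .
    (3,5)@(7, 11): e=[18,-6,24] → .
    (4,5)@(9, 11): e=[6,26,4] → X
    (5,5)@(11, 11): e=[-6,58,-16] → .
    (4,6)@(9, 13): e=[6,14,16] → X
    (5,6)@(11, 13): e=[-6,46,-4] → .
    (4,7)@(9, 15): e=[6,2,28] → X
    (5,7)@(11, 15): e=[-6,34,8] → .
    (4,8)@(9, 17): e=[6,-10,40] → .
  covered (4 px):
    . . . . . .
    . . . . . .
    . . . . . .
    . . . . . .
    . . . X . .
    . . . . X .
    . . . . X .
    . . . . X .
    . . . . . .
    . . . . . .
    . . . . . .
    . . . . . .
T3:
  2·area = 4
  edge (8, 2)→(10, 0): d=(2,-2) top-left  bias=+0
  edge (10, 0)→(12, 0): d=(2,0) top-left  bias=+0
  edge (12, 0)→(8, 2): d=(-4,2) right/bottom  bias=-1
    (4,0)@(9, 1): e=[0,2,2] → X  [on edge]
    (5,0)@(11, 1): e=[4,2,-2] → .
    (3,1)@(7, 3): e=[0,6,-2] → .  [on edge]
    (4,1)@(9, 3): e=[4,6,-6] → .
    (2,2)@(5, 5): e=[0,10,-6] → .  [on edge]
    (1,3)@(3, 7): e=[0,14,-10] → .  [on edge]
    (0,4)@(1, 9): e=[0,18,-14] → .  [on edge]
  covered (1 px):
    . . . . X .
    . . . . . .
    . . . . . .
    . . . . . .
    . . . . . .
    . . . . . .
    . . . . . .
    . . . . . .
    . . . . . .
    . . . . . .
    . . . . . .
    . . . . . .
T4:
  2·area = 132  (B↔C swapped to make it positive)
  edge (4, 20)→(2, 6): d=(-2,-14) top-left  bias=+0
  edge (2, 6)→(12, 10): d=(10,4) right/bottom  bias=-1
  edge (12, 10)→(4, 20): d=(-8,10) right/bottom  bias=-1
    (1,3)@(3, 7): e=[12,6,114] → X
    (2,3)@(5, 7): e=[40,-2,94] → .
    (1,4)@(3, 9): e=[8,26,98] → X
    (2,4)@(5, 9): e=[36,18,78] → X
    (3,4)@(7, 9): e=[64,10,58] → X
    (4,4)@(9, 9): e=[92,2,38] → X
    (5,4)@(11, 9): e=[120,-6,18] → .
    (1,5)@(3, 11): e=[4,46,82] → X
    (5,5)@(11, 11): e=[116,14,2] → X
    (1,6)@(3, 13): e=[0,66,66] → X  [on edge]
    (5,6)@(11, 13): e=[112,34,-14] → .
    (1,7)@(3, 15): e=[-4,86,50] → .
  covered (17 px):
    . . . . . .
    . . . . . .
    . . . . . .
    . X . . . .
    . X X X X .
    . X X X X X
    . X X X X .
    . . X X . .
    . . X . . .
    . . . . . .
    . . . . . .
    . . . . . .

Result: 37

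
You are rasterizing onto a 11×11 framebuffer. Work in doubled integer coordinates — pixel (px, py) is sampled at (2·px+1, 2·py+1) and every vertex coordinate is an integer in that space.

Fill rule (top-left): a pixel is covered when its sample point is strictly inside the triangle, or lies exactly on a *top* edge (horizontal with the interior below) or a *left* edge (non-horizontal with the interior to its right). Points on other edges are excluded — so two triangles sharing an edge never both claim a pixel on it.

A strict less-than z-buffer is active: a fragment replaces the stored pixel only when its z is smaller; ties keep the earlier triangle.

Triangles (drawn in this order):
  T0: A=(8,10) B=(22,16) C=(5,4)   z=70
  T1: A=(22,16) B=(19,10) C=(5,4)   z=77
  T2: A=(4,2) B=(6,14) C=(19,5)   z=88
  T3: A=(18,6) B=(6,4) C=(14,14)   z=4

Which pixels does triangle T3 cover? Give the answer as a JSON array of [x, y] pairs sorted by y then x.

T0:
  2·area = 66  (B↔C swapped to make it positive)
  edge (8, 10)→(5, 4): d=(-3,-6) top-left  bias=+0
  edge (5, 4)→(22, 16): d=(17,12) right/bottom  bias=-1
  edge (22, 16)→(8, 10): d=(-14,-6) top-left  bias=+0
    (0,3)@(1, 7): e=[-33,99,0] → ·  [on edge]
    (3,3)@(7, 7): e=[3,27,36] → #
    (4,3)@(9, 7): e=[15,3,48] → #
    (5,3)@(11, 7): e=[27,-21,60] → ·
    (3,4)@(7, 9): e=[-3,61,8] → ·
    (4,4)@(9, 9): e=[9,37,20] → #
    (5,4)@(11, 9): e=[21,13,32] → #
    (6,4)@(13, 9): e=[33,-11,44] → ·
    (4,5)@(9, 11): e=[3,71,-8] → ·
    (5,5)@(11, 11): e=[15,47,4] → #
    (6,5)@(13, 11): e=[27,23,16] → #
    (7,5)@(15, 11): e=[39,-1,28] → ·
    (7,6)@(15, 13): e=[33,33,0] → #  [on edge]
  covered (8 px):
    · · · · · · · · · · ·
    · · · · · · · · · · ·
    · · · · · · · · · · ·
    · · · # # · · · · · ·
    · · · · # # · · · · ·
    · · · · · # # · · · ·
    · · · · · · · # # · ·
    · · · · · · · · · · ·
    · · · · · · · · · · ·
    · · · · · · · · · · ·
    · · · · · · · · · · ·
T1:
  2·area = 66  (B↔C swapped to make it positive)
  edge (22, 16)→(5, 4): d=(-17,-12) top-left  bias=+0
  edge (5, 4)→(19, 10): d=(14,6) right/bottom  bias=-1
  edge (19, 10)→(22, 16): d=(3,6) right/bottom  bias=-1
    (3,2)@(7, 5): e=[7,2,57] → #
    (4,2)@(9, 5): e=[31,-10,45] → ·
    (3,3)@(7, 7): e=[-27,30,63] → ·
    (5,3)@(11, 7): e=[21,6,39] → #
    (6,3)@(13, 7): e=[45,-6,27] → ·
    (5,4)@(11, 9): e=[-13,34,45] → ·
    (6,4)@(13, 9): e=[11,22,33] → #
    (7,4)@(15, 9): e=[35,10,21] → #
    (8,4)@(17, 9): e=[59,-2,9] → ·
    (6,5)@(13, 11): e=[-23,50,39] → ·
    (7,5)@(15, 11): e=[1,38,27] → #
    (8,5)@(17, 11): e=[25,26,15] → #
  covered (9 px):
    · · · · · · · · · · ·
    · · · · · · · · · · ·
    · · · # · · · · · · ·
    · · · · · # · · · · ·
    · · · · · · # # · · ·
    · · · · · · · # # # ·
    · · · · · · · · · # ·
    · · · · · · · · · · #
    · · · · · · · · · · ·
    · · · · · · · · · · ·
    · · · · · · · · · · ·
T2:
  2·area = 174  (B↔C swapped to make it positive)
  edge (4, 2)→(19, 5): d=(15,3) right/bottom  bias=-1
  edge (19, 5)→(6, 14): d=(-13,9) right/bottom  bias=-1
  edge (6, 14)→(4, 2): d=(-2,-12) top-left  bias=+0
    (2,1)@(5, 3): e=[12,152,10] → #
    (3,1)@(7, 3): e=[6,134,34] → #
    (4,1)@(9, 3): e=[0,116,58] → ·  [on edge]
    (2,2)@(5, 5): e=[42,126,6] → #
    (4,2)@(9, 5): e=[30,90,54] → #
    (5,2)@(11, 5): e=[24,72,78] → #
    (6,2)@(13, 5): e=[18,54,102] → #
    (7,2)@(15, 5): e=[12,36,126] → #
    (8,2)@(17, 5): e=[6,18,150] → #
    (9,2)@(19, 5): e=[0,0,174] → ·  [on edge]
    (2,3)@(5, 7): e=[72,100,2] → #
    (8,3)@(17, 7): e=[36,-8,146] → ·
  covered (22 px):
    · · · · · · · · · · ·
    · · # # · · · · · · ·
    · · # # # # # # # · ·
    · · # # # # # # · · ·
    · · · # # # # · · · ·
    · · · # # · · · · · ·
    · · · # · · · · · · ·
    · · · · · · · · · · ·
    · · · · · · · · · · ·
    · · · · · · · · · · ·
    · · · · · · · · · · ·
T3:
  2·area = 104  (B↔C swapped to make it positive)
  edge (18, 6)→(14, 14): d=(-4,8) right/bottom  bias=-1
  edge (14, 14)→(6, 4): d=(-8,-10) top-left  bias=+0
  edge (6, 4)→(18, 6): d=(12,2) right/bottom  bias=-1
    (3,2)@(7, 5): e=[92,2,10] → #
    (4,2)@(9, 5): e=[76,22,6] → #
    (5,2)@(11, 5): e=[60,42,2] → #
    (6,2)@(13, 5): e=[44,62,-2] → ·
    (3,3)@(7, 7): e=[84,-14,34] → ·
    (4,3)@(9, 7): e=[68,6,30] → #
    (6,3)@(13, 7): e=[36,46,22] → #
    (7,3)@(15, 7): e=[20,66,18] → #
    (8,3)@(17, 7): e=[4,86,14] → #
    (9,3)@(19, 7): e=[-12,106,10] → ·
    (4,4)@(9, 9): e=[60,-10,54] → ·
    (5,4)@(11, 9): e=[44,10,50] → #
  covered (13 px):
    · · · · · · · · · · ·
    · · · · · · · · · · ·
    · · · # # # · · · · ·
    · · · · # # # # # · ·
    · · · · · # # # · · ·
    · · · · · · # # · · ·
    · · · · · · · · · · ·
    · · · · · · · · · · ·
    · · · · · · · · · · ·
    · · · · · · · · · · ·
    · · · · · · · · · · ·

Answer: [[3,2],[4,2],[5,2],[4,3],[5,3],[6,3],[7,3],[8,3],[5,4],[6,4],[7,4],[6,5],[7,5]]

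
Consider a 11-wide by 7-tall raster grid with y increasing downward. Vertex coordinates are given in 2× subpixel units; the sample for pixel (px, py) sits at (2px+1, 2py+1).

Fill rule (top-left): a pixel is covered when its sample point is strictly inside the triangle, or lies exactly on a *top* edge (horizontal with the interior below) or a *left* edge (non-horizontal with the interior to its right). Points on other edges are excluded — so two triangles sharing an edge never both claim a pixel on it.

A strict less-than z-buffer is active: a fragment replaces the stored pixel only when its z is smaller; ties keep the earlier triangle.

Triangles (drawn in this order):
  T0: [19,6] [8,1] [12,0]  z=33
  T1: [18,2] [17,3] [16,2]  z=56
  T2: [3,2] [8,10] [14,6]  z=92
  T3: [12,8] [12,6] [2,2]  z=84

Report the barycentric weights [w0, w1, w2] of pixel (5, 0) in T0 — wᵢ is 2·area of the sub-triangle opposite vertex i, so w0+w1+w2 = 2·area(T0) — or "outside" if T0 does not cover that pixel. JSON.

T0:
  2·area = 31
  edge (19, 6)→(8, 1): d=(-11,-5) top-left  bias=+0
  edge (8, 1)→(12, 0): d=(4,-1) top-left  bias=+0
  edge (12, 0)→(19, 6): d=(7,6) right/bottom  bias=-1
    (4,0)@(9, 1): e=[5,1,25] → █
    (5,0)@(11, 1): e=[15,3,13] → █
    (6,0)@(13, 1): e=[25,5,1] → █
    (7,0)@(15, 1): e=[35,7,-11] → ·
    (4,1)@(9, 3): e=[-17,9,39] → ·
    (5,1)@(11, 3): e=[-7,11,27] → ·
    (6,1)@(13, 3): e=[3,13,15] → █
    (7,1)@(15, 3): e=[13,15,3] → █
    (8,1)@(17, 3): e=[23,17,-9] → ·
    (6,2)@(13, 5): e=[-19,21,29] → ·
    (7,2)@(15, 5): e=[-9,23,17] → ·
    (8,2)@(17, 5): e=[1,25,5] → █
  covered (6 px):
    · · · · █ █ █ · · · ·
    · · · · · · █ █ · · ·
    · · · · · · · · █ · ·
    · · · · · · · · · · ·
    · · · · · · · · · · ·
    · · · · · · · · · · ·
    · · · · · · · · · · ·
T1:
  2·area = 2
  edge (18, 2)→(17, 3): d=(-1,1) right/bottom  bias=-1
  edge (17, 3)→(16, 2): d=(-1,-1) top-left  bias=+0
  edge (16, 2)→(18, 2): d=(2,0) top-left  bias=+0
    (7,0)@(15, 1): e=[4,0,-2] → ·  [on edge]
    (9,0)@(19, 1): e=[0,4,-2] → ·  [on edge]
    (8,1)@(17, 3): e=[0,0,2] → ·  [on edge]
    (7,2)@(15, 5): e=[0,-4,6] → ·  [on edge]
    (9,2)@(19, 5): e=[-4,0,6] → ·  [on edge]
    (6,3)@(13, 7): e=[0,-8,10] → ·  [on edge]
    (10,3)@(21, 7): e=[-8,0,10] → ·  [on edge]
    (5,4)@(11, 9): e=[0,-12,14] → ·  [on edge]
    (4,5)@(9, 11): e=[0,-16,18] → ·  [on edge]
    (3,6)@(7, 13): e=[0,-20,22] → ·  [on edge]
  covered (0 px):
    · · · · · · · · · · ·
    · · · · · · · · · · ·
    · · · · · · · · · · ·
    · · · · · · · · · · ·
    · · · · · · · · · · ·
    · · · · · · · · · · ·
    · · · · · · · · · · ·
T2:
  2·area = 68  (B↔C swapped to make it positive)
  edge (3, 2)→(14, 6): d=(11,4) right/bottom  bias=-1
  edge (14, 6)→(8, 10): d=(-6,4) right/bottom  bias=-1
  edge (8, 10)→(3, 2): d=(-5,-8) top-left  bias=+0
    (2,1)@(5, 3): e=[3,54,11] → █
    (3,1)@(7, 3): e=[-5,46,27] → ·
    (2,2)@(5, 5): e=[25,42,1] → █
    (3,2)@(7, 5): e=[17,34,17] → █
    (4,2)@(9, 5): e=[9,26,33] → █
    (5,2)@(11, 5): e=[1,18,49] → █
    (6,2)@(13, 5): e=[-7,10,65] → ·
    (2,3)@(5, 7): e=[47,30,-9] → ·
    (3,3)@(7, 7): e=[39,22,7] → █
    (6,3)@(13, 7): e=[15,-2,55] → ·
    (3,4)@(7, 9): e=[61,10,-3] → ·
    (4,4)@(9, 9): e=[53,2,13] → █
  covered (9 px):
    · · · · · · · · · · ·
    · · █ · · · · · · · ·
    · · █ █ █ █ · · · · ·
    · · · █ █ █ · · · · ·
    · · · · █ · · · · · ·
    · · · · · · · · · · ·
    · · · · · · · · · · ·
T3:
  2·area = 20  (B↔C swapped to make it positive)
  edge (12, 8)→(2, 2): d=(-10,-6) top-left  bias=+0
  edge (2, 2)→(12, 6): d=(10,4) right/bottom  bias=-1
  edge (12, 6)→(12, 8): d=(0,2) right/bottom  bias=-1
    (3,2)@(7, 5): e=[0,10,10] → █  [on edge]
    (4,2)@(9, 5): e=[12,2,6] → █
    (5,2)@(11, 5): e=[24,-6,2] → ·
    (3,3)@(7, 7): e=[-20,30,10] → ·
    (4,3)@(9, 7): e=[-8,22,6] → ·
    (5,3)@(11, 7): e=[4,14,2] → █
    (6,3)@(13, 7): e=[16,6,-2] → ·
    (5,4)@(11, 9): e=[-16,34,2] → ·
    (8,5)@(17, 11): e=[0,30,-10] → ·  [on edge]
  covered (3 px):
    · · · · · · · · · · ·
    · · · · · · · · · · ·
    · · · █ █ · · · · · ·
    · · · · · █ · · · · ·
    · · · · · · · · · · ·
    · · · · · · · · · · ·
    · · · · · · · · · · ·

Answer: [3,13,15]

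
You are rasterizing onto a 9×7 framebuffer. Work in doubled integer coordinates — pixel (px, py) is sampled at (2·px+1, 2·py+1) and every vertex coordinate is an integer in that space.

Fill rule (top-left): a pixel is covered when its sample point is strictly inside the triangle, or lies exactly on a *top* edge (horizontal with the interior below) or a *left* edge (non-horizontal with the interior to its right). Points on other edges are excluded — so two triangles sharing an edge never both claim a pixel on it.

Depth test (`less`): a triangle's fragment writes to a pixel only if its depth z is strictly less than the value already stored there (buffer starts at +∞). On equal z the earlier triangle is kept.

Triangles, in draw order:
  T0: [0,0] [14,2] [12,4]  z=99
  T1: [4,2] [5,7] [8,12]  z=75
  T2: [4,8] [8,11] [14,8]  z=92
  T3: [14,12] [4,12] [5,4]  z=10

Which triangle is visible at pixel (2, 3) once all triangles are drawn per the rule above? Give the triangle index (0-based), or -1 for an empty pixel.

T0:
  2·area = 32
  edge (0, 0)→(14, 2): d=(14,2) right/bottom  bias=-1
  edge (14, 2)→(12, 4): d=(-2,2) right/bottom  bias=-1
  edge (12, 4)→(0, 0): d=(-12,-4) top-left  bias=+0
    (1,0)@(3, 1): e=[8,24,0] → █  [on edge]
    (2,0)@(5, 1): e=[4,20,8] → █
    (3,0)@(7, 1): e=[0,16,16] → ·  [on edge]
    (7,0)@(15, 1): e=[-16,0,48] → ·  [on edge]
    (1,1)@(3, 3): e=[36,20,-24] → ·
    (2,1)@(5, 3): e=[32,16,-16] → ·
    (4,1)@(9, 3): e=[24,8,0] → █  [on edge]
    (5,1)@(11, 3): e=[20,4,8] → █
    (6,1)@(13, 3): e=[16,0,16] → ·  [on edge]
    (4,2)@(9, 5): e=[52,4,-24] → ·
    (5,2)@(11, 5): e=[48,0,-16] → ·  [on edge]
    (7,2)@(15, 5): e=[40,-8,0] → ·  [on edge]
    (4,3)@(9, 7): e=[80,0,-48] → ·  [on edge]
    (3,4)@(7, 9): e=[112,0,-80] → ·  [on edge]
    (2,5)@(5, 11): e=[144,0,-112] → ·  [on edge]
    (1,6)@(3, 13): e=[176,0,-144] → ·  [on edge]
  covered (4 px):
    · █ █ · · · · · ·
    · · · · █ █ · · ·
    · · · · · · · · ·
    · · · · · · · · ·
    · · · · · · · · ·
    · · · · · · · · ·
    · · · · · · · · ·
T1:
  2·area = 10  (B↔C swapped to make it positive)
  edge (4, 2)→(8, 12): d=(4,10) right/bottom  bias=-1
  edge (8, 12)→(5, 7): d=(-3,-5) top-left  bias=+0
  edge (5, 7)→(4, 2): d=(-1,-5) top-left  bias=+0
    (2,2)@(5, 5): e=[2,6,2] → █
    (3,2)@(7, 5): e=[-18,16,12] → ·
    (2,3)@(5, 7): e=[10,0,0] → █  [on edge]
    (3,3)@(7, 7): e=[-10,10,10] → ·
    (2,4)@(5, 9): e=[18,-6,-2] → ·
  covered (2 px):
    · · · · · · · · ·
    · · · · · · · · ·
    · · █ · · · · · ·
    · · █ · · · · · ·
    · · · · · · · · ·
    · · · · · · · · ·
    · · · · · · · · ·
T2:
  2·area = 30  (B↔C swapped to make it positive)
  edge (4, 8)→(14, 8): d=(10,0) top-left  bias=+0
  edge (14, 8)→(8, 11): d=(-6,3) right/bottom  bias=-1
  edge (8, 11)→(4, 8): d=(-4,-3) top-left  bias=+0
    (3,4)@(7, 9): e=[10,15,5] → █
    (4,4)@(9, 9): e=[10,9,11] → █
    (5,4)@(11, 9): e=[10,3,17] → █
    (6,4)@(13, 9): e=[10,-3,23] → ·
    (3,5)@(7, 11): e=[30,3,-3] → ·
    (4,5)@(9, 11): e=[30,-3,3] → ·
    (5,5)@(11, 11): e=[30,-9,9] → ·
  covered (3 px):
    · · · · · · · · ·
    · · · · · · · · ·
    · · · · · · · · ·
    · · · · · · · · ·
    · · · █ █ █ · · ·
    · · · · · · · · ·
    · · · · · · · · ·
T3:
  2·area = 80
  edge (14, 12)→(4, 12): d=(-10,0) right/bottom  bias=-1
  edge (4, 12)→(5, 4): d=(1,-8) top-left  bias=+0
  edge (5, 4)→(14, 12): d=(9,8) right/bottom  bias=-1
    (2,2)@(5, 5): e=[70,1,9] → █
    (3,2)@(7, 5): e=[70,17,-7] → ·
    (2,3)@(5, 7): e=[50,3,27] → █
    (3,3)@(7, 7): e=[50,19,11] → █
    (4,3)@(9, 7): e=[50,35,-5] → ·
    (2,4)@(5, 9): e=[30,5,45] → █
    (4,4)@(9, 9): e=[30,37,13] → █
    (5,4)@(11, 9): e=[30,53,-3] → ·
    (2,5)@(5, 11): e=[10,7,63] → █
    (5,5)@(11, 11): e=[10,55,15] → █
    (6,5)@(13, 11): e=[10,71,-1] → ·
    (2,6)@(5, 13): e=[-10,9,81] → ·
  covered (10 px):
    · · · · · · · · ·
    · · · · · · · · ·
    · · █ · · · · · ·
    · · █ █ · · · · ·
    · · █ █ █ · · · ·
    · · █ █ █ █ · · ·
    · · · · · · · · ·

Z-buffer (winner per pixel, '.' = empty):
  . 0 0 . . . . . .
  . . . . 0 0 . . .
  . . 3 . . . . . .
  . . 3 3 . . . . .
  . . 3 3 3 2 . . .
  . . 3 3 3 3 . . .
  . . . . . . . . .

Answer: 3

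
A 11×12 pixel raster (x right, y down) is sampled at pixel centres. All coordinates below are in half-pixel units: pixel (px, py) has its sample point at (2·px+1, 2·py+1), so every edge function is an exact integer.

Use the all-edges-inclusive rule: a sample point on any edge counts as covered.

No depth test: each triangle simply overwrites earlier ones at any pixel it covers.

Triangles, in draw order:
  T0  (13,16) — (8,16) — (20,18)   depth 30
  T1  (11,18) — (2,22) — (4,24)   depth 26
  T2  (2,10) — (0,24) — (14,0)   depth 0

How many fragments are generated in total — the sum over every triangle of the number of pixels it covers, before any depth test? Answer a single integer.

T0:
  2·area = 10  (B↔C swapped to make it positive)
  edge (13, 16)→(20, 18): d=(7,2) inclusive
  edge (20, 18)→(8, 16): d=(-12,-2) inclusive
  edge (8, 16)→(13, 16): d=(5,0) inclusive
    (7,8)@(15, 17): e=[3,2,5] → █
    (8,8)@(17, 17): e=[-1,6,5] → ·
    (7,9)@(15, 19): e=[17,-22,15] → ·
  covered (1 px):
    · · · · · · · · · · ·
    · · · · · · · · · · ·
    · · · · · · · · · · ·
    · · · · · · · · · · ·
    · · · · · · · · · · ·
    · · · · · · · · · · ·
    · · · · · · · · · · ·
    · · · · · · · · · · ·
    · · · · · · · █ · · ·
    · · · · · · · · · · ·
    · · · · · · · · · · ·
    · · · · · · · · · · ·
T1:
  2·area = 26  (B↔C swapped to make it positive)
  edge (11, 18)→(4, 24): d=(-7,6) inclusive
  edge (4, 24)→(2, 22): d=(-2,-2) inclusive
  edge (2, 22)→(11, 18): d=(9,-4) inclusive
    (4,9)@(9, 19): e=[5,20,1] → █
    (5,9)@(11, 19): e=[-7,24,9] → ·
    (0,10)@(1, 21): e=[39,0,-13] → ·  [on edge]
    (2,10)@(5, 21): e=[15,8,3] → █
    (3,10)@(7, 21): e=[3,12,11] → █
    (4,10)@(9, 21): e=[-9,16,19] → ·
    (1,11)@(3, 23): e=[13,0,13] → █  [on edge]
    (3,11)@(7, 23): e=[-11,8,29] → ·
  covered (5 px):
    · · · · · · · · · · ·
    · · · · · · · · · · ·
    · · · · · · · · · · ·
    · · · · · · · · · · ·
    · · · · · · · · · · ·
    · · · · · · · · · · ·
    · · · · · · · · · · ·
    · · · · · · · · · · ·
    · · · · · · · · · · ·
    · · · · █ · · · · · ·
    · · █ █ · · · · · · ·
    · █ █ · · · · · · · ·
T2:
  2·area = 148  (B↔C swapped to make it positive)
  edge (2, 10)→(14, 0): d=(12,-10) inclusive
  edge (14, 0)→(0, 24): d=(-14,24) inclusive
  edge (0, 24)→(2, 10): d=(2,-14) inclusive
    (6,0)@(13, 1): e=[2,10,136] → █
    (7,0)@(15, 1): e=[22,-38,164] → ·
    (1,1)@(3, 3): e=[-74,222,0] → ·  [on edge]
    (5,1)@(11, 3): e=[6,30,112] → █
    (6,1)@(13, 3): e=[26,-18,140] → ·
    (4,2)@(9, 5): e=[10,50,88] → █
    (6,2)@(13, 5): e=[50,-46,144] → ·
    (3,3)@(7, 7): e=[14,70,64] → █
    (5,3)@(11, 7): e=[54,-26,120] → ·
    (2,4)@(5, 9): e=[18,90,40] → █
    (4,4)@(9, 9): e=[58,-6,96] → ·
    (1,5)@(3, 11): e=[22,110,16] → █
    (0,8)@(1, 17): e=[74,74,0] → █  [on edge]
  covered (19 px):
    · · · · · · █ · · · ·
    · · · · · █ · · · · ·
    · · · · █ █ · · · · ·
    · · · █ █ · · · · · ·
    · · █ █ · · · · · · ·
    · █ █ █ · · · · · · ·
    · █ █ · · · · · · · ·
    · █ █ · · · · · · · ·
    █ █ · · · · · · · · ·
    █ · · · · · · · · · ·
    █ · · · · · · · · · ·
    · · · · · · · · · · ·

Final: 25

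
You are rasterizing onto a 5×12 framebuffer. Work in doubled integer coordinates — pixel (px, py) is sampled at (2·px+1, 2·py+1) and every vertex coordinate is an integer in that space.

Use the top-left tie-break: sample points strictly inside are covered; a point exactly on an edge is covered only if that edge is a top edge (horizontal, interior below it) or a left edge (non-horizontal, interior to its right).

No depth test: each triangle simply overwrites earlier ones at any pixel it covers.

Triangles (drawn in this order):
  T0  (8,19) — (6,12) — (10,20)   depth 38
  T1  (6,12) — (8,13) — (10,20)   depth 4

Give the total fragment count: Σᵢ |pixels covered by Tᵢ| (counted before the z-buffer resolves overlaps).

T0:
  2·area = 12
  edge (8, 19)→(6, 12): d=(-2,-7) top-left  bias=+0
  edge (6, 12)→(10, 20): d=(4,8) right/bottom  bias=-1
  edge (10, 20)→(8, 19): d=(-2,-1) top-left  bias=+0
    (3,7)@(7, 15): e=[1,4,7] → #
    (4,7)@(9, 15): e=[15,-12,9] → ·
    (3,8)@(7, 17): e=[-3,12,3] → ·
    (4,9)@(9, 19): e=[7,4,1] → #
    (4,10)@(9, 21): e=[3,12,-3] → ·
  covered (2 px):
    · · · · ·
    · · · · ·
    · · · · ·
    · · · · ·
    · · · · ·
    · · · · ·
    · · · · ·
    · · · # ·
    · · · · ·
    · · · · #
    · · · · ·
    · · · · ·
T1:
  2·area = 12
  edge (6, 12)→(8, 13): d=(2,1) right/bottom  bias=-1
  edge (8, 13)→(10, 20): d=(2,7) right/bottom  bias=-1
  edge (10, 20)→(6, 12): d=(-4,-8) top-left  bias=+0
    (3,6)@(7, 13): e=[1,7,4] → #
    (4,6)@(9, 13): e=[-1,-7,20] → ·
    (3,7)@(7, 15): e=[5,11,-4] → ·
    (4,8)@(9, 17): e=[7,1,4] → #
    (4,9)@(9, 19): e=[11,5,-4] → ·
  covered (2 px):
    · · · · ·
    · · · · ·
    · · · · ·
    · · · · ·
    · · · · ·
    · · · · ·
    · · · # ·
    · · · · ·
    · · · · #
    · · · · ·
    · · · · ·
    · · · · ·

Result: 4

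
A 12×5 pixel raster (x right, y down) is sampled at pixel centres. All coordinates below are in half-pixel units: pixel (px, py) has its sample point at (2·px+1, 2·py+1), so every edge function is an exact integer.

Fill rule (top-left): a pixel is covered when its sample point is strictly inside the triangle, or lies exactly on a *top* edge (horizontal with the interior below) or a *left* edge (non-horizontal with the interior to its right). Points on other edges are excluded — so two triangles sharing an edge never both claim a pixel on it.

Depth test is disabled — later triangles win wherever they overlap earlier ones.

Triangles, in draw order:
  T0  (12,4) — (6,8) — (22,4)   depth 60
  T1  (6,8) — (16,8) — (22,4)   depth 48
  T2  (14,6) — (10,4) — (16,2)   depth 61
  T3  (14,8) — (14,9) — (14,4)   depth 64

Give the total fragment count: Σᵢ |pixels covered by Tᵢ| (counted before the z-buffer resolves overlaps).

T0:
  2·area = 40  (B↔C swapped to make it positive)
  edge (12, 4)→(22, 4): d=(10,0) top-left  bias=+0
  edge (22, 4)→(6, 8): d=(-16,4) right/bottom  bias=-1
  edge (6, 8)→(12, 4): d=(6,-4) top-left  bias=+0
    (5,2)@(11, 5): e=[10,28,2] → █
    (6,2)@(13, 5): e=[10,20,10] → █
    (7,2)@(15, 5): e=[10,12,18] → █
    (8,2)@(17, 5): e=[10,4,26] → █
    (9,2)@(19, 5): e=[10,-4,34] → ·
    (4,3)@(9, 7): e=[30,4,6] → █
    (5,3)@(11, 7): e=[30,-4,14] → ·
    (6,3)@(13, 7): e=[30,-12,22] → ·
    (7,3)@(15, 7): e=[30,-20,30] → ·
    (8,3)@(17, 7): e=[30,-28,38] → ·
    (4,4)@(9, 9): e=[50,-28,18] → ·
  covered (5 px):
    · · · · · · · · · · · ·
    · · · · · · · · · · · ·
    · · · · · █ █ █ █ · · ·
    · · · · █ · · · · · · ·
    · · · · · · · · · · · ·
T1:
  2·area = 40  (B↔C swapped to make it positive)
  edge (6, 8)→(22, 4): d=(16,-4) top-left  bias=+0
  edge (22, 4)→(16, 8): d=(-6,4) right/bottom  bias=-1
  edge (16, 8)→(6, 8): d=(-10,0) right/bottom  bias=-1
    (9,2)@(19, 5): e=[4,6,30] → █
    (10,2)@(21, 5): e=[12,-2,30] → ·
    (5,3)@(11, 7): e=[4,26,10] → █
    (6,3)@(13, 7): e=[12,18,10] → █
    (7,3)@(15, 7): e=[20,10,10] → █
    (8,3)@(17, 7): e=[28,2,10] → █
    (9,3)@(19, 7): e=[36,-6,10] → ·
    (5,4)@(11, 9): e=[36,14,-10] → ·
    (6,4)@(13, 9): e=[44,6,-10] → ·
    (7,4)@(15, 9): e=[52,-2,-10] → ·
    (8,4)@(17, 9): e=[60,-10,-10] → ·
  covered (5 px):
    · · · · · · · · · · · ·
    · · · · · · · · · · · ·
    · · · · · · · · · █ · ·
    · · · · · █ █ █ █ · · ·
    · · · · · · · · · · · ·
T2:
  2·area = 20
  edge (14, 6)→(10, 4): d=(-4,-2) top-left  bias=+0
  edge (10, 4)→(16, 2): d=(6,-2) top-left  bias=+0
  edge (16, 2)→(14, 6): d=(-2,4) right/bottom  bias=-1
    (9,0)@(19, 1): e=[30,0,-10] → ·  [on edge]
    (6,1)@(13, 3): e=[10,0,10] → █  [on edge]
    (7,1)@(15, 3): e=[14,4,2] → █
    (8,1)@(17, 3): e=[18,8,-6] → ·
    (3,2)@(7, 5): e=[-10,0,30] → ·  [on edge]
    (6,2)@(13, 5): e=[2,12,6] → █
    (7,2)@(15, 5): e=[6,16,-2] → ·
    (0,3)@(1, 7): e=[-30,0,50] → ·  [on edge]
    (6,3)@(13, 7): e=[-6,24,2] → ·
  covered (3 px):
    · · · · · · · · · · · ·
    · · · · · · █ █ · · · ·
    · · · · · · █ · · · · ·
    · · · · · · · · · · · ·
    · · · · · · · · · · · ·
T3:
  degenerate (2·area = 0) — covers nothing

Answer: 13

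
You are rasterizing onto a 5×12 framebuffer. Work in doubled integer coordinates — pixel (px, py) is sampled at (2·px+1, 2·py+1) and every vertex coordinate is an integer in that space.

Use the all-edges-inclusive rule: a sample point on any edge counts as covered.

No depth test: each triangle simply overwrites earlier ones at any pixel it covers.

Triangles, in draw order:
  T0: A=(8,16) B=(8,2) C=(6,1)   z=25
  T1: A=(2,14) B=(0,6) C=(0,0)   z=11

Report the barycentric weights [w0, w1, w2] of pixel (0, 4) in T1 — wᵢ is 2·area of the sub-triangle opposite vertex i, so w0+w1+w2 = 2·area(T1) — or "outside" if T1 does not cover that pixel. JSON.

T0:
  2·area = 28  (B↔C swapped to make it positive)
  edge (8, 16)→(6, 1): d=(-2,-15) inclusive
  edge (6, 1)→(8, 2): d=(2,1) inclusive
  edge (8, 2)→(8, 16): d=(0,14) inclusive
    (3,1)@(7, 3): e=[11,3,14] → X
    (4,1)@(9, 3): e=[41,1,-14] → .
    (3,2)@(7, 5): e=[7,7,14] → X
    (4,2)@(9, 5): e=[37,5,-14] → .
    (3,3)@(7, 7): e=[3,11,14] → X
    (4,3)@(9, 7): e=[33,9,-14] → .
    (3,4)@(7, 9): e=[-1,15,14] → .
  covered (3 px):
    . . . . .
    . . . X .
    . . . X .
    . . . X .
    . . . . .
    . . . . .
    . . . . .
    . . . . .
    . . . . .
    . . . . .
    . . . . .
    . . . . .
T1:
  2·area = 12
  edge (2, 14)→(0, 6): d=(-2,-8) inclusive
  edge (0, 6)→(0, 0): d=(0,-6) inclusive
  edge (0, 0)→(2, 14): d=(2,14) inclusive
    (0,3)@(1, 7): e=[6,6,0] → X  [on edge]
    (1,3)@(3, 7): e=[22,18,-28] → .
    (0,4)@(1, 9): e=[2,6,4] → X
    (1,4)@(3, 9): e=[18,18,-24] → .
    (0,5)@(1, 11): e=[-2,6,8] → .
    (1,10)@(3, 21): e=[-6,18,0] → .  [on edge]
  covered (2 px):
    . . . . .
    . . . . .
    . . . . .
    X . . . .
    X . . . .
    . . . . .
    . . . . .
    . . . . .
    . . . . .
    . . . . .
    . . . . .
    . . . . .

Result: [6,4,2]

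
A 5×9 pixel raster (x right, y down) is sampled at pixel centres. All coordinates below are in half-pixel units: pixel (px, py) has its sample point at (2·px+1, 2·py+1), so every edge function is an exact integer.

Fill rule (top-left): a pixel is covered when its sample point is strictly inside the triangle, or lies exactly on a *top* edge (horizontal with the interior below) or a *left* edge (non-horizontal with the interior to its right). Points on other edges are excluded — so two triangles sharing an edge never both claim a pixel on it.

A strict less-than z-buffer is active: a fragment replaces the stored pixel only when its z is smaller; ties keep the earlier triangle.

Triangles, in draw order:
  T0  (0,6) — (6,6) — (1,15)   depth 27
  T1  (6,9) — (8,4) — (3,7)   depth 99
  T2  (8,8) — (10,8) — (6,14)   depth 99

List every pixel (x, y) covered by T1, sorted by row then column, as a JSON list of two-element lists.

T0:
  2·area = 54
  edge (0, 6)→(6, 6): d=(6,0) top-left  bias=+0
  edge (6, 6)→(1, 15): d=(-5,9) right/bottom  bias=-1
  edge (1, 15)→(0, 6): d=(-1,-9) top-left  bias=+0
    (0,3)@(1, 7): e=[6,40,8] → #
    (1,3)@(3, 7): e=[6,22,26] → #
    (2,3)@(5, 7): e=[6,4,44] → #
    (3,3)@(7, 7): e=[6,-14,62] → ·
    (0,4)@(1, 9): e=[18,30,6] → #
    (2,4)@(5, 9): e=[18,-6,42] → ·
    (0,5)@(1, 11): e=[30,20,4] → #
    (2,5)@(5, 11): e=[30,-16,40] → ·
    (0,6)@(1, 13): e=[42,10,2] → #
    (1,6)@(3, 13): e=[42,-8,20] → ·
    (0,7)@(1, 15): e=[54,0,0] → ·  [on edge]
  covered (8 px):
    · · · · ·
    · · · · ·
    · · · · ·
    # # # · ·
    # # · · ·
    # # · · ·
    # · · · ·
    · · · · ·
    · · · · ·
T1:
  2·area = 19  (B↔C swapped to make it positive)
  edge (6, 9)→(3, 7): d=(-3,-2) top-left  bias=+0
  edge (3, 7)→(8, 4): d=(5,-3) top-left  bias=+0
  edge (8, 4)→(6, 9): d=(-2,5) right/bottom  bias=-1
    (3,2)@(7, 5): e=[14,2,3] → #
    (4,2)@(9, 5): e=[18,8,-7] → ·
    (1,3)@(3, 7): e=[0,0,19] → #  [on edge]
    (2,3)@(5, 7): e=[4,6,9] → #
    (3,3)@(7, 7): e=[8,12,-1] → ·
    (1,4)@(3, 9): e=[-6,10,15] → ·
    (2,4)@(5, 9): e=[-2,16,5] → ·
    (4,5)@(9, 11): e=[0,38,-19] → ·  [on edge]
  covered (3 px):
    · · · · ·
    · · · · ·
    · · · # ·
    · # # · ·
    · · · · ·
    · · · · ·
    · · · · ·
    · · · · ·
    · · · · ·
T2:
  2·area = 12
  edge (8, 8)→(10, 8): d=(2,0) top-left  bias=+0
  edge (10, 8)→(6, 14): d=(-4,6) right/bottom  bias=-1
  edge (6, 14)→(8, 8): d=(2,-6) top-left  bias=+0
    (4,2)@(9, 5): e=[-6,18,0] → ·  [on edge]
    (4,4)@(9, 9): e=[2,2,8] → #
    (3,5)@(7, 11): e=[6,6,0] → #  [on edge]
    (4,5)@(9, 11): e=[6,-6,12] → ·
    (3,6)@(7, 13): e=[10,-2,4] → ·
    (2,8)@(5, 17): e=[18,-6,0] → ·  [on edge]
  covered (2 px):
    · · · · ·
    · · · · ·
    · · · · ·
    · · · · ·
    · · · · #
    · · · # ·
    · · · · ·
    · · · · ·
    · · · · ·

Answer: [[3,2],[1,3],[2,3]]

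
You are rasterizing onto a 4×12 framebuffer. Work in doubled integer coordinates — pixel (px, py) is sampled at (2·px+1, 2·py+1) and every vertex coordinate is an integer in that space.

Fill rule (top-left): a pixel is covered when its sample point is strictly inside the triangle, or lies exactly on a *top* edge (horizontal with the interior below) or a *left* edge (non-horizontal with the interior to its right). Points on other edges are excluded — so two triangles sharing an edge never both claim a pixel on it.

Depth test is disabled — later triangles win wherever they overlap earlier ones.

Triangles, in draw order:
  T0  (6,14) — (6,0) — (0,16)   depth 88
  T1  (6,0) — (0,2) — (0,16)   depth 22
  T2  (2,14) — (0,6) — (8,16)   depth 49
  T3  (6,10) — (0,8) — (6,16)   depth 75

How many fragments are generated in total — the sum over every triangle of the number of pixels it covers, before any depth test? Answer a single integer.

T0:
  2·area = 84  (B↔C swapped to make it positive)
  edge (6, 14)→(0, 16): d=(-6,2) right/bottom  bias=-1
  edge (0, 16)→(6, 0): d=(6,-16) top-left  bias=+0
  edge (6, 0)→(6, 14): d=(0,14) right/bottom  bias=-1
    (2,1)@(5, 3): e=[68,2,14] → █
    (3,1)@(7, 3): e=[64,34,-14] → ·
    (2,2)@(5, 5): e=[56,14,14] → █
    (3,2)@(7, 5): e=[52,46,-14] → ·
    (2,3)@(5, 7): e=[44,26,14] → █
    (3,3)@(7, 7): e=[40,58,-14] → ·
    (1,4)@(3, 9): e=[36,6,42] → █
    (3,4)@(7, 9): e=[28,70,-14] → ·
    (1,5)@(3, 11): e=[24,18,42] → █
    (3,5)@(7, 11): e=[16,82,-14] → ·
    (1,6)@(3, 13): e=[12,30,42] → █
    (3,6)@(7, 13): e=[4,94,-14] → ·
    (1,7)@(3, 15): e=[0,42,42] → ·  [on edge]
  covered (10 px):
    · · · ·
    · · █ ·
    · · █ ·
    · · █ ·
    · █ █ ·
    · █ █ ·
    · █ █ ·
    █ · · ·
    · · · ·
    · · · ·
    · · · ·
    · · · ·
T1:
  2·area = 84  (B↔C swapped to make it positive)
  edge (6, 0)→(0, 16): d=(-6,16) right/bottom  bias=-1
  edge (0, 16)→(0, 2): d=(0,-14) top-left  bias=+0
  edge (0, 2)→(6, 0): d=(6,-2) top-left  bias=+0
    (1,0)@(3, 1): e=[42,42,0] → █  [on edge]
    (2,0)@(5, 1): e=[10,70,4] → █
    (3,0)@(7, 1): e=[-22,98,8] → ·
    (0,1)@(1, 3): e=[62,14,8] → █
    (2,1)@(5, 3): e=[-2,70,16] → ·
    (0,2)@(1, 5): e=[50,14,20] → █
    (2,2)@(5, 5): e=[-14,70,28] → ·
    (0,3)@(1, 7): e=[38,14,32] → █
    (2,3)@(5, 7): e=[-26,70,40] → ·
    (0,4)@(1, 9): e=[26,14,44] → █
    (1,4)@(3, 9): e=[-6,42,48] → ·
    (0,5)@(1, 11): e=[14,14,56] → █
  covered (11 px):
    · █ █ ·
    █ █ · ·
    █ █ · ·
    █ █ · ·
    █ · · ·
    █ · · ·
    █ · · ·
    · · · ·
    · · · ·
    · · · ·
    · · · ·
    · · · ·
T2:
  2·area = 44
  edge (2, 14)→(0, 6): d=(-2,-8) top-left  bias=+0
  edge (0, 6)→(8, 16): d=(8,10) right/bottom  bias=-1
  edge (8, 16)→(2, 14): d=(-6,-2) top-left  bias=+0
    (0,4)@(1, 9): e=[2,14,28] → █
    (1,4)@(3, 9): e=[18,-6,32] → ·
    (0,5)@(1, 11): e=[-2,30,16] → ·
    (1,5)@(3, 11): e=[14,10,20] → █
    (2,5)@(5, 11): e=[30,-10,24] → ·
    (1,6)@(3, 13): e=[10,26,8] → █
    (2,6)@(5, 13): e=[26,6,12] → █
    (3,6)@(7, 13): e=[42,-14,16] → ·
    (1,7)@(3, 15): e=[6,42,-4] → ·
    (2,7)@(5, 15): e=[22,22,0] → █  [on edge]
    (3,7)@(7, 15): e=[38,2,4] → █
    (2,8)@(5, 17): e=[18,38,-12] → ·
  covered (6 px):
    · · · ·
    · · · ·
    · · · ·
    · · · ·
    █ · · ·
    · █ · ·
    · █ █ ·
    · · █ █
    · · · ·
    · · · ·
    · · · ·
    · · · ·
T3:
  2·area = 36  (B↔C swapped to make it positive)
  edge (6, 10)→(6, 16): d=(0,6) right/bottom  bias=-1
  edge (6, 16)→(0, 8): d=(-6,-8) top-left  bias=+0
  edge (0, 8)→(6, 10): d=(6,2) right/bottom  bias=-1
    (0,4)@(1, 9): e=[30,2,4] → █
    (1,4)@(3, 9): e=[18,18,0] → ·  [on edge]
    (0,5)@(1, 11): e=[30,-10,16] → ·
    (1,5)@(3, 11): e=[18,6,12] → █
    (2,5)@(5, 11): e=[6,22,8] → █
    (3,5)@(7, 11): e=[-6,38,4] → ·
    (1,6)@(3, 13): e=[18,-6,24] → ·
    (2,6)@(5, 13): e=[6,10,20] → █
    (3,6)@(7, 13): e=[-6,26,16] → ·
    (2,7)@(5, 15): e=[6,-2,32] → ·
  covered (4 px):
    · · · ·
    · · · ·
    · · · ·
    · · · ·
    █ · · ·
    · █ █ ·
    · · █ ·
    · · · ·
    · · · ·
    · · · ·
    · · · ·
    · · · ·

Final: 31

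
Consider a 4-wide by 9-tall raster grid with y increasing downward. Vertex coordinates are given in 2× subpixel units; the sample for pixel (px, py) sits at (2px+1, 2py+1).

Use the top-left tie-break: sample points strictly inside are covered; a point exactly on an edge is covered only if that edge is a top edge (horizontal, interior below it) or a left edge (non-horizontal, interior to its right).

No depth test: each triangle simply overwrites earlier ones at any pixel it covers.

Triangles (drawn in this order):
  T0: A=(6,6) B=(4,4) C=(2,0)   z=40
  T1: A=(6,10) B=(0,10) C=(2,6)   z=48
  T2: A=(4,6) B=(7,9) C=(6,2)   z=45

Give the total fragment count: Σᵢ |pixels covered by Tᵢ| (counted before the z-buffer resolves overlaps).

T0:
  2·area = 4
  edge (6, 6)→(4, 4): d=(-2,-2) top-left  bias=+0
  edge (4, 4)→(2, 0): d=(-2,-4) top-left  bias=+0
  edge (2, 0)→(6, 6): d=(4,6) right/bottom  bias=-1
    (0,0)@(1, 1): e=[0,-6,10] → ·  [on edge]
    (1,1)@(3, 3): e=[0,-2,6] → ·  [on edge]
    (2,2)@(5, 5): e=[0,2,2] → █  [on edge]
    (3,2)@(7, 5): e=[4,10,-10] → ·
    (2,3)@(5, 7): e=[-4,-2,10] → ·
    (3,3)@(7, 7): e=[0,6,-2] → ·  [on edge]
  covered (1 px):
    · · · ·
    · · · ·
    · · █ ·
    · · · ·
    · · · ·
    · · · ·
    · · · ·
    · · · ·
    · · · ·
T1:
  2·area = 24
  edge (6, 10)→(0, 10): d=(-6,0) right/bottom  bias=-1
  edge (0, 10)→(2, 6): d=(2,-4) top-left  bias=+0
  edge (2, 6)→(6, 10): d=(4,4) right/bottom  bias=-1
    (0,2)@(1, 5): e=[30,-6,0] → ·  [on edge]
    (1,3)@(3, 7): e=[18,6,0] → ·  [on edge]
    (0,4)@(1, 9): e=[6,2,16] → █
    (1,4)@(3, 9): e=[6,10,8] → █
    (2,4)@(5, 9): e=[6,18,0] → ·  [on edge]
    (0,5)@(1, 11): e=[-6,6,24] → ·
    (1,5)@(3, 11): e=[-6,14,16] → ·
    (3,5)@(7, 11): e=[-6,30,0] → ·  [on edge]
  covered (2 px):
    · · · ·
    · · · ·
    · · · ·
    · · · ·
    █ █ · ·
    · · · ·
    · · · ·
    · · · ·
    · · · ·
T2:
  2·area = 18  (B↔C swapped to make it positive)
  edge (4, 6)→(6, 2): d=(2,-4) top-left  bias=+0
  edge (6, 2)→(7, 9): d=(1,7) right/bottom  bias=-1
  edge (7, 9)→(4, 6): d=(-3,-3) top-left  bias=+0
    (0,1)@(1, 3): e=[-18,36,0] → ·  [on edge]
    (1,2)@(3, 5): e=[-6,24,0] → ·  [on edge]
    (2,2)@(5, 5): e=[2,10,6] → █
    (3,2)@(7, 5): e=[10,-4,12] → ·
    (2,3)@(5, 7): e=[6,12,0] → █  [on edge]
    (3,3)@(7, 7): e=[14,-2,6] → ·
    (2,4)@(5, 9): e=[10,14,-6] → ·
    (3,4)@(7, 9): e=[18,0,0] → ·  [on edge]
  covered (2 px):
    · · · ·
    · · · ·
    · · █ ·
    · · █ ·
    · · · ·
    · · · ·
    · · · ·
    · · · ·
    · · · ·

Result: 5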